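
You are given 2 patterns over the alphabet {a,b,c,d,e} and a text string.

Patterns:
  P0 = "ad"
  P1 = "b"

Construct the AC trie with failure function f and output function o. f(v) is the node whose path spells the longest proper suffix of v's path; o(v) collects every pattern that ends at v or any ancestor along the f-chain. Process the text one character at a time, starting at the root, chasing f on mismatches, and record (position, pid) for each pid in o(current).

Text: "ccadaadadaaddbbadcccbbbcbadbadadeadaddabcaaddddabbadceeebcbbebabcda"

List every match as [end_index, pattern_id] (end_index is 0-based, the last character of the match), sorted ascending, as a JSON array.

Construct AC machine:
Trie nodes:
  0='ε' goto a→1 b→3
  1='a' goto d→2
  2='ad' goto ·  [P0 ends]
  3='b' goto ·  [P1 ends]

BFS fail/out derivation:
  fail(1) 'a': from fail(0)=0 chase 'a': 0 ⇒ 0;  out=∅∪out(0)=∅
  fail(3) 'b': from fail(0)=0 chase 'b': 0 ⇒ 0;  out={1}∪out(0)={1}
  fail(2) 'ad': from fail(1)=0 chase 'd': 0 ⇒ 0;  out={0}∪out(0)={0}

Run:
i=0 'c': node 0→0
i=1 'c': node 0→0
i=2 'a': node 0→1
i=3 'd': node 1→2  emit P0@[2:3]
i=4 'a': node 2→1 (fail-walked)
i=5 'a': node 1→1 (fail-walked)
i=6 'd': node 1→2  emit P0@[5:6]
i=7 'a': node 2→1 (fail-walked)
i=8 'd': node 1→2  emit P0@[7:8]
i=9 'a': node 2→1 (fail-walked)
i=10 'a': node 1→1 (fail-walked)
i=11 'd': node 1→2  emit P0@[10:11]
i=12 'd': node 2→0 (fail-walked)
i=13 'b': node 0→3  emit P1@[13:13]
i=14 'b': node 3→3 (fail-walked)  emit P1@[14:14]
i=15 'a': node 3→1 (fail-walked)
i=16 'd': node 1→2  emit P0@[15:16]
i=17 'c': node 2→0 (fail-walked)
i=18 'c': node 0→0
i=19 'c': node 0→0
i=20 'b': node 0→3  emit P1@[20:20]
i=21 'b': node 3→3 (fail-walked)  emit P1@[21:21]
i=22 'b': node 3→3 (fail-walked)  emit P1@[22:22]
i=23 'c': node 3→0 (fail-walked)
i=24 'b': node 0→3  emit P1@[24:24]
i=25 'a': node 3→1 (fail-walked)
i=26 'd': node 1→2  emit P0@[25:26]
i=27 'b': node 2→3 (fail-walked)  emit P1@[27:27]
i=28 'a': node 3→1 (fail-walked)
i=29 'd': node 1→2  emit P0@[28:29]
i=30 'a': node 2→1 (fail-walked)
i=31 'd': node 1→2  emit P0@[30:31]
i=32 'e': node 2→0 (fail-walked)
i=33 'a': node 0→1
i=34 'd': node 1→2  emit P0@[33:34]
i=35 'a': node 2→1 (fail-walked)
i=36 'd': node 1→2  emit P0@[35:36]
i=37 'd': node 2→0 (fail-walked)
i=38 'a': node 0→1
i=39 'b': node 1→3 (fail-walked)  emit P1@[39:39]
i=40 'c': node 3→0 (fail-walked)
i=41 'a': node 0→1
i=42 'a': node 1→1 (fail-walked)
i=43 'd': node 1→2  emit P0@[42:43]
i=44 'd': node 2→0 (fail-walked)
i=45 'd': node 0→0
i=46 'd': node 0→0
i=47 'a': node 0→1
i=48 'b': node 1→3 (fail-walked)  emit P1@[48:48]
i=49 'b': node 3→3 (fail-walked)  emit P1@[49:49]
i=50 'a': node 3→1 (fail-walked)
i=51 'd': node 1→2  emit P0@[50:51]
i=52 'c': node 2→0 (fail-walked)
i=53 'e': node 0→0
i=54 'e': node 0→0
i=55 'e': node 0→0
i=56 'b': node 0→3  emit P1@[56:56]
i=57 'c': node 3→0 (fail-walked)
i=58 'b': node 0→3  emit P1@[58:58]
i=59 'b': node 3→3 (fail-walked)  emit P1@[59:59]
i=60 'e': node 3→0 (fail-walked)
i=61 'b': node 0→3  emit P1@[61:61]
i=62 'a': node 3→1 (fail-walked)
i=63 'b': node 1→3 (fail-walked)  emit P1@[63:63]
i=64 'c': node 3→0 (fail-walked)
i=65 'd': node 0→0
i=66 'a': node 0→1

All matches (sorted): [[3,0],[6,0],[8,0],[11,0],[13,1],[14,1],[16,0],[20,1],[21,1],[22,1],[24,1],[26,0],[27,1],[29,0],[31,0],[34,0],[36,0],[39,1],[43,0],[48,1],[49,1],[51,0],[56,1],[58,1],[59,1],[61,1],[63,1]]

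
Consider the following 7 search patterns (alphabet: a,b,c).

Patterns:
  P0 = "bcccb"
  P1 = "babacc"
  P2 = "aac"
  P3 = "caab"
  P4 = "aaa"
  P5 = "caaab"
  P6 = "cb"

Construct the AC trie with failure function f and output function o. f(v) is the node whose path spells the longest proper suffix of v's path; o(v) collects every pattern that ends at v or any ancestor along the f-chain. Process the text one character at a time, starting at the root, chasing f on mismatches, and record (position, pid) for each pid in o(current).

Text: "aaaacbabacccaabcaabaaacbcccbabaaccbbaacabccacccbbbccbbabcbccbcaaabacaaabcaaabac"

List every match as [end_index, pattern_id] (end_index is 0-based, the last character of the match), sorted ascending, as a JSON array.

Build:
Trie nodes:
  n0 'ε': a→11 b→1 c→14
  n1 'b': a→6 c→2
  n2 'bc': c→3
  n3 'bcc': c→4
  n4 'bccc': b→5
  n5 'bcccb': ·  ←P0
  n6 'ba': b→7
  n7 'bab': a→8
  n8 'baba': c→9
  n9 'babac': c→10
  n10 'babacc': ·  ←P1
  n11 'a': a→12
  n12 'aa': a→18 c→13
  n13 'aac': ·  ←P2
  n14 'c': a→15 b→21
  n15 'ca': a→16
  n16 'caa': a→19 b→17
  n17 'caab': ·  ←P3
  n18 'aaa': ·  ←P4
  n19 'caaa': b→20
  n20 'caaab': ·  ←P5
  n21 'cb': ·  ←P6

BFS fail/out derivation:
  n1('b'): parent n0 fail=0; on 'b' 0 → fail=0;  out ∅∪∅=∅
  n11('a'): parent n0 fail=0; on 'a' 0 → fail=0;  out ∅∪∅=∅
  n14('c'): parent n0 fail=0; on 'c' 0 → fail=0;  out ∅∪∅=∅
  n2('bc'): parent n1 fail=0; on 'c' 0 → fail=14;  out ∅∪∅=∅
  n6('ba'): parent n1 fail=0; on 'a' 0 → fail=11;  out ∅∪∅=∅
  n12('aa'): parent n11 fail=0; on 'a' 0 → fail=11;  out ∅∪∅=∅
  n15('ca'): parent n14 fail=0; on 'a' 0 → fail=11;  out ∅∪∅=∅
  n21('cb'): parent n14 fail=0; on 'b' 0 → fail=1;  out {6}∪∅={6}
  n3('bcc'): parent n2 fail=14; on 'c' 14→0 → fail=14;  out ∅∪∅=∅
  n7('bab'): parent n6 fail=11; on 'b' 11→0 → fail=1;  out ∅∪∅=∅
  n13('aac'): parent n12 fail=11; on 'c' 11→0 → fail=14;  out {2}∪∅={2}
  n16('caa'): parent n15 fail=11; on 'a' 11 → fail=12;  out ∅∪∅=∅
  n18('aaa'): parent n12 fail=11; on 'a' 11 → fail=12;  out {4}∪∅={4}
  n4('bccc'): parent n3 fail=14; on 'c' 14→0 → fail=14;  out ∅∪∅=∅
  n8('baba'): parent n7 fail=1; on 'a' 1 → fail=6;  out ∅∪∅=∅
  n17('caab'): parent n16 fail=12; on 'b' 12→11→0 → fail=1;  out {3}∪∅={3}
  n19('caaa'): parent n16 fail=12; on 'a' 12 → fail=18;  out ∅∪{4}={4}
  n5('bcccb'): parent n4 fail=14; on 'b' 14 → fail=21;  out {0}∪{6}={0,6}
  n9('babac'): parent n8 fail=6; on 'c' 6→11→0 → fail=14;  out ∅∪∅=∅
  n20('caaab'): parent n19 fail=18; on 'b' 18→12→11→0 → fail=1;  out {5}∪∅={5}
  n10('babacc'): parent n9 fail=14; on 'c' 14→0 → fail=14;  out {1}∪∅={1}

Text stream:
pos 0 'a': at 11
pos 1 'a': at 12
pos 2 'a': at 18  emit P4@[0:2]
pos 3 'a': at 18 ·f  emit P4@[1:3]
pos 4 'c': at 13 ·f  emit P2@[2:4]
pos 5 'b': at 21 ·f  emit P6@[4:5]
pos 6 'a': at 6 ·f
pos 7 'b': at 7
pos 8 'a': at 8
pos 9 'c': at 9
pos 10 'c': at 10  emit P1@[5:10]
pos 11 'c': at 14 ·f
pos 12 'a': at 15
pos 13 'a': at 16
pos 14 'b': at 17  emit P3@[11:14]
pos 15 'c': at 2 ·f
pos 16 'a': at 15 ·f
pos 17 'a': at 16
pos 18 'b': at 17  emit P3@[15:18]
pos 19 'a': at 6 ·f
pos 20 'a': at 12 ·f
pos 21 'a': at 18  emit P4@[19:21]
pos 22 'c': at 13 ·f  emit P2@[20:22]
pos 23 'b': at 21 ·f  emit P6@[22:23]
pos 24 'c': at 2 ·f
pos 25 'c': at 3
pos 26 'c': at 4
pos 27 'b': at 5  emit P0@[23:27],P6@[26:27]
pos 28 'a': at 6 ·f
pos 29 'b': at 7
pos 30 'a': at 8
pos 31 'a': at 12 ·f
pos 32 'c': at 13  emit P2@[30:32]
pos 33 'c': at 14 ·f
pos 34 'b': at 21  emit P6@[33:34]
pos 35 'b': at 1 ·f
pos 36 'a': at 6
pos 37 'a': at 12 ·f
pos 38 'c': at 13  emit P2@[36:38]
pos 39 'a': at 15 ·f
pos 40 'b': at 1 ·f
pos 41 'c': at 2
pos 42 'c': at 3
pos 43 'a': at 15 ·f
pos 44 'c': at 14 ·f
pos 45 'c': at 14 ·f
pos 46 'c': at 14 ·f
pos 47 'b': at 21  emit P6@[46:47]
pos 48 'b': at 1 ·f
pos 49 'b': at 1 ·f
pos 50 'c': at 2
pos 51 'c': at 3
pos 52 'b': at 21 ·f  emit P6@[51:52]
pos 53 'b': at 1 ·f
pos 54 'a': at 6
pos 55 'b': at 7
pos 56 'c': at 2 ·f
pos 57 'b': at 21 ·f  emit P6@[56:57]
pos 58 'c': at 2 ·f
pos 59 'c': at 3
pos 60 'b': at 21 ·f  emit P6@[59:60]
pos 61 'c': at 2 ·f
pos 62 'a': at 15 ·f
pos 63 'a': at 16
pos 64 'a': at 19  emit P4@[62:64]
pos 65 'b': at 20  emit P5@[61:65]
pos 66 'a': at 6 ·f
pos 67 'c': at 14 ·f
pos 68 'a': at 15
pos 69 'a': at 16
pos 70 'a': at 19  emit P4@[68:70]
pos 71 'b': at 20  emit P5@[67:71]
pos 72 'c': at 2 ·f
pos 73 'a': at 15 ·f
pos 74 'a': at 16
pos 75 'a': at 19  emit P4@[73:75]
pos 76 'b': at 20  emit P5@[72:76]
pos 77 'a': at 6 ·f
pos 78 'c': at 14 ·f

Result: [[2,4],[3,4],[4,2],[5,6],[10,1],[14,3],[18,3],[21,4],[22,2],[23,6],[27,0],[27,6],[32,2],[34,6],[38,2],[47,6],[52,6],[57,6],[60,6],[64,4],[65,5],[70,4],[71,5],[75,4],[76,5]]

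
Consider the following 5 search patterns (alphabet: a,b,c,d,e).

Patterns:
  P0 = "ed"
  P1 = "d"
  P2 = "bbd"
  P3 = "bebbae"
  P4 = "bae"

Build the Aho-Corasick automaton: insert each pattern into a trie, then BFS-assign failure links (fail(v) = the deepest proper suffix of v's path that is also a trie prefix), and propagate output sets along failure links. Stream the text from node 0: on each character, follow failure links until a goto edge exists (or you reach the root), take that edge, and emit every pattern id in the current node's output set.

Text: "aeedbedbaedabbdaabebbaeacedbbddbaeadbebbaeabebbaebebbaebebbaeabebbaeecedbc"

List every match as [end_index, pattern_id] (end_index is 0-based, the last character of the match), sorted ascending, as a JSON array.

Construct AC machine:
Trie nodes:
  0='ε' goto b→4 d→3 e→1
  1='e' goto d→2
  2='ed' goto ·  [P0 ends]
  3='d' goto ·  [P1 ends]
  4='b' goto a→12 b→5 e→7
  5='bb' goto d→6
  6='bbd' goto ·  [P2 ends]
  7='be' goto b→8
  8='beb' goto b→9
  9='bebb' goto a→10
  10='bebba' goto e→11
  11='bebbae' goto ·  [P3 ends]
  12='ba' goto e→13
  13='bae' goto ·  [P4 ends]

Failure links (BFS by depth):
  n1('e'): parent n0 fail=0; on 'e' 0 → fail=0;  out ∅∪∅=∅
  n3('d'): parent n0 fail=0; on 'd' 0 → fail=0;  out {1}∪∅={1}
  n4('b'): parent n0 fail=0; on 'b' 0 → fail=0;  out ∅∪∅=∅
  n2('ed'): parent n1 fail=0; on 'd' 0 → fail=3;  out {0}∪{1}={0,1}
  n5('bb'): parent n4 fail=0; on 'b' 0 → fail=4;  out ∅∪∅=∅
  n7('be'): parent n4 fail=0; on 'e' 0 → fail=1;  out ∅∪∅=∅
  n12('ba'): parent n4 fail=0; on 'a' 0 → fail=0;  out ∅∪∅=∅
  n6('bbd'): parent n5 fail=4; on 'd' 4→0 → fail=3;  out {2}∪{1}={1,2}
  n8('beb'): parent n7 fail=1; on 'b' 1→0 → fail=4;  out ∅∪∅=∅
  n13('bae'): parent n12 fail=0; on 'e' 0 → fail=1;  out {4}∪∅={4}
  n9('bebb'): parent n8 fail=4; on 'b' 4 → fail=5;  out ∅∪∅=∅
  n10('bebba'): parent n9 fail=5; on 'a' 5→4 → fail=12;  out ∅∪∅=∅
  n11('bebbae'): parent n10 fail=12; on 'e' 12 → fail=13;  out {3}∪{4}={3,4}

Text stream:
i=0 'a': node 0→0
i=1 'e': node 0→1
i=2 'e': node 1→1 ·f
i=3 'd': node 1→2  emit P0@[2:3],P1@[3:3]
i=4 'b': node 2→4 ·f
i=5 'e': node 4→7
i=6 'd': node 7→2 ·f  emit P0@[5:6],P1@[6:6]
i=7 'b': node 2→4 ·f
i=8 'a': node 4→12
i=9 'e': node 12→13  emit P4@[7:9]
i=10 'd': node 13→2 ·f  emit P0@[9:10],P1@[10:10]
i=11 'a': node 2→0 ·f
i=12 'b': node 0→4
i=13 'b': node 4→5
i=14 'd': node 5→6  emit P1@[14:14],P2@[12:14]
i=15 'a': node 6→0 ·f
i=16 'a': node 0→0
i=17 'b': node 0→4
i=18 'e': node 4→7
i=19 'b': node 7→8
i=20 'b': node 8→9
i=21 'a': node 9→10
i=22 'e': node 10→11  emit P3@[17:22],P4@[20:22]
i=23 'a': node 11→0 ·f
i=24 'c': node 0→0
i=25 'e': node 0→1
i=26 'd': node 1→2  emit P0@[25:26],P1@[26:26]
i=27 'b': node 2→4 ·f
i=28 'b': node 4→5
i=29 'd': node 5→6  emit P1@[29:29],P2@[27:29]
i=30 'd': node 6→3 ·f  emit P1@[30:30]
i=31 'b': node 3→4 ·f
i=32 'a': node 4→12
i=33 'e': node 12→13  emit P4@[31:33]
i=34 'a': node 13→0 ·f
i=35 'd': node 0→3  emit P1@[35:35]
i=36 'b': node 3→4 ·f
i=37 'e': node 4→7
i=38 'b': node 7→8
i=39 'b': node 8→9
i=40 'a': node 9→10
i=41 'e': node 10→11  emit P3@[36:41],P4@[39:41]
i=42 'a': node 11→0 ·f
i=43 'b': node 0→4
i=44 'e': node 4→7
i=45 'b': node 7→8
i=46 'b': node 8→9
i=47 'a': node 9→10
i=48 'e': node 10→11  emit P3@[43:48],P4@[46:48]
i=49 'b': node 11→4 ·f
i=50 'e': node 4→7
i=51 'b': node 7→8
i=52 'b': node 8→9
i=53 'a': node 9→10
i=54 'e': node 10→11  emit P3@[49:54],P4@[52:54]
i=55 'b': node 11→4 ·f
i=56 'e': node 4→7
i=57 'b': node 7→8
i=58 'b': node 8→9
i=59 'a': node 9→10
i=60 'e': node 10→11  emit P3@[55:60],P4@[58:60]
i=61 'a': node 11→0 ·f
i=62 'b': node 0→4
i=63 'e': node 4→7
i=64 'b': node 7→8
i=65 'b': node 8→9
i=66 'a': node 9→10
i=67 'e': node 10→11  emit P3@[62:67],P4@[65:67]
i=68 'e': node 11→1 ·f
i=69 'c': node 1→0 ·f
i=70 'e': node 0→1
i=71 'd': node 1→2  emit P0@[70:71],P1@[71:71]
i=72 'b': node 2→4 ·f
i=73 'c': node 4→0 ·f

All matches (sorted): [[3,0],[3,1],[6,0],[6,1],[9,4],[10,0],[10,1],[14,1],[14,2],[22,3],[22,4],[26,0],[26,1],[29,1],[29,2],[30,1],[33,4],[35,1],[41,3],[41,4],[48,3],[48,4],[54,3],[54,4],[60,3],[60,4],[67,3],[67,4],[71,0],[71,1]]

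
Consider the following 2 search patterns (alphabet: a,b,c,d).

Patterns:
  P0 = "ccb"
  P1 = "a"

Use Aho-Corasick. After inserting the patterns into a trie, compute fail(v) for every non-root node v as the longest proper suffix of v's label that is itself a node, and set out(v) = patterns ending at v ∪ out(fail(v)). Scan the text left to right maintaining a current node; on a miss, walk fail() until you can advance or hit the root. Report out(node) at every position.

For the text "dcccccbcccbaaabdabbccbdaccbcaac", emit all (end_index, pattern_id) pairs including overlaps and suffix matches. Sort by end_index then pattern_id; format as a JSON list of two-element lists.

Build automaton:
Trie (insert patterns):
  n0 'ε': a→4 c→1
  n1 'c': c→2
  n2 'cc': b→3
  n3 'ccb': ·  ←P0
  n4 'a': ·  ←P1

Failure links (BFS by depth):
  n1('c'): parent n0 fail=0; on 'c' 0 → fail=0;  out ∅∪∅=∅
  n4('a'): parent n0 fail=0; on 'a' 0 → fail=0;  out {1}∪∅={1}
  n2('cc'): parent n1 fail=0; on 'c' 0 → fail=1;  out ∅∪∅=∅
  n3('ccb'): parent n2 fail=1; on 'b' 1→0 → fail=0;  out {0}∪∅={0}

Text stream:
[0] read 'd'  n0⇒n0
[1] read 'c'  n0⇒n1
[2] read 'c'  n1⇒n2
[3] read 'c'  n2⇒n2 (via fail)
[4] read 'c'  n2⇒n2 (via fail)
[5] read 'c'  n2⇒n2 (via fail)
[6] read 'b'  n2⇒n3  → match P0@[4:6]
[7] read 'c'  n3⇒n1 (via fail)
[8] read 'c'  n1⇒n2
[9] read 'c'  n2⇒n2 (via fail)
[10] read 'b'  n2⇒n3  → match P0@[8:10]
[11] read 'a'  n3⇒n4 (via fail)  → match P1@[11:11]
[12] read 'a'  n4⇒n4 (via fail)  → match P1@[12:12]
[13] read 'a'  n4⇒n4 (via fail)  → match P1@[13:13]
[14] read 'b'  n4⇒n0 (via fail)
[15] read 'd'  n0⇒n0
[16] read 'a'  n0⇒n4  → match P1@[16:16]
[17] read 'b'  n4⇒n0 (via fail)
[18] read 'b'  n0⇒n0
[19] read 'c'  n0⇒n1
[20] read 'c'  n1⇒n2
[21] read 'b'  n2⇒n3  → match P0@[19:21]
[22] read 'd'  n3⇒n0 (via fail)
[23] read 'a'  n0⇒n4  → match P1@[23:23]
[24] read 'c'  n4⇒n1 (via fail)
[25] read 'c'  n1⇒n2
[26] read 'b'  n2⇒n3  → match P0@[24:26]
[27] read 'c'  n3⇒n1 (via fail)
[28] read 'a'  n1⇒n4 (via fail)  → match P1@[28:28]
[29] read 'a'  n4⇒n4 (via fail)  → match P1@[29:29]
[30] read 'c'  n4⇒n1 (via fail)

Matches: [[6,0],[10,0],[11,1],[12,1],[13,1],[16,1],[21,0],[23,1],[26,0],[28,1],[29,1]]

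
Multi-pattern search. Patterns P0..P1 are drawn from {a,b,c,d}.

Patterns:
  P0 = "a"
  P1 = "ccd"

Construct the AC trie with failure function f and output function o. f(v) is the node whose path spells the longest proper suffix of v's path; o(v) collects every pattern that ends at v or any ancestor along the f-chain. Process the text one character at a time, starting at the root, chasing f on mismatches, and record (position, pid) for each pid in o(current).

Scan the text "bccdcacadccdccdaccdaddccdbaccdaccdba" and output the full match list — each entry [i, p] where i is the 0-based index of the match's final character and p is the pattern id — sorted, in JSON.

Construct AC machine:
Trie (insert patterns):
  n0 'ε': a→1 c→2
  n1 'a': ·  [P0 ends]
  n2 'c': c→3
  n3 'cc': d→4
  n4 'ccd': ·  [P1 ends]

Failure links (BFS by depth):
  n1('a'): parent n0 fail=0; on 'a' 0 → fail=0;  out {0}∪∅={0}
  n2('c'): parent n0 fail=0; on 'c' 0 → fail=0;  out ∅∪∅=∅
  n3('cc'): parent n2 fail=0; on 'c' 0 → fail=2;  out ∅∪∅=∅
  n4('ccd'): parent n3 fail=2; on 'd' 2→0 → fail=0;  out {1}∪∅={1}

Scan:
pos 0 'b': at 0
pos 1 'c': at 2
pos 2 'c': at 3
pos 3 'd': at 4  → match P1@[1:3]
pos 4 'c': at 2 (fail-walked)
pos 5 'a': at 1 (fail-walked)  → match P0@[5:5]
pos 6 'c': at 2 (fail-walked)
pos 7 'a': at 1 (fail-walked)  → match P0@[7:7]
pos 8 'd': at 0 (fail-walked)
pos 9 'c': at 2
pos 10 'c': at 3
pos 11 'd': at 4  → match P1@[9:11]
pos 12 'c': at 2 (fail-walked)
pos 13 'c': at 3
pos 14 'd': at 4  → match P1@[12:14]
pos 15 'a': at 1 (fail-walked)  → match P0@[15:15]
pos 16 'c': at 2 (fail-walked)
pos 17 'c': at 3
pos 18 'd': at 4  → match P1@[16:18]
pos 19 'a': at 1 (fail-walked)  → match P0@[19:19]
pos 20 'd': at 0 (fail-walked)
pos 21 'd': at 0
pos 22 'c': at 2
pos 23 'c': at 3
pos 24 'd': at 4  → match P1@[22:24]
pos 25 'b': at 0 (fail-walked)
pos 26 'a': at 1  → match P0@[26:26]
pos 27 'c': at 2 (fail-walked)
pos 28 'c': at 3
pos 29 'd': at 4  → match P1@[27:29]
pos 30 'a': at 1 (fail-walked)  → match P0@[30:30]
pos 31 'c': at 2 (fail-walked)
pos 32 'c': at 3
pos 33 'd': at 4  → match P1@[31:33]
pos 34 'b': at 0 (fail-walked)
pos 35 'a': at 1  → match P0@[35:35]

Result: [[3,1],[5,0],[7,0],[11,1],[14,1],[15,0],[18,1],[19,0],[24,1],[26,0],[29,1],[30,0],[33,1],[35,0]]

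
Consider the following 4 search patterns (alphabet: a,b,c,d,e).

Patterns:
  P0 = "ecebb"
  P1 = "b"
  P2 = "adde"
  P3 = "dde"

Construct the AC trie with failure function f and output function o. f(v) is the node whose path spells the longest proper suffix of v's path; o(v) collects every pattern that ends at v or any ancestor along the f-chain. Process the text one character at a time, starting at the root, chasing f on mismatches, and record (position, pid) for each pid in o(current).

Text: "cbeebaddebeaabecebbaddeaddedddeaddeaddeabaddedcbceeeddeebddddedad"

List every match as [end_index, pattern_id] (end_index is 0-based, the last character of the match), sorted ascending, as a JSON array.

Build automaton:
Trie (insert patterns):
  0='ε' goto a→7 b→6 d→11 e→1
  1='e' goto c→2
  2='ec' goto e→3
  3='ece' goto b→4
  4='eceb' goto b→5
  5='ecebb' goto ·  ←P0
  6='b' goto ·  ←P1
  7='a' goto d→8
  8='ad' goto d→9
  9='add' goto e→10
  10='adde' goto ·  ←P2
  11='d' goto d→12
  12='dd' goto e→13
  13='dde' goto ·  ←P3

Failure links (BFS by depth):
  fail(1) 'e': from fail(0)=0 chase 'e': 0 ⇒ 0;  out=∅∪out(0)=∅
  fail(6) 'b': from fail(0)=0 chase 'b': 0 ⇒ 0;  out={1}∪out(0)={1}
  fail(7) 'a': from fail(0)=0 chase 'a': 0 ⇒ 0;  out=∅∪out(0)=∅
  fail(11) 'd': from fail(0)=0 chase 'd': 0 ⇒ 0;  out=∅∪out(0)=∅
  fail(2) 'ec': from fail(1)=0 chase 'c': 0 ⇒ 0;  out=∅∪out(0)=∅
  fail(8) 'ad': from fail(7)=0 chase 'd': 0 ⇒ 11;  out=∅∪out(11)=∅
  fail(12) 'dd': from fail(11)=0 chase 'd': 0 ⇒ 11;  out=∅∪out(11)=∅
  fail(3) 'ece': from fail(2)=0 chase 'e': 0 ⇒ 1;  out=∅∪out(1)=∅
  fail(9) 'add': from fail(8)=11 chase 'd': 11 ⇒ 12;  out=∅∪out(12)=∅
  fail(13) 'dde': from fail(12)=11 chase 'e': 11→0 ⇒ 1;  out={3}∪out(1)={3}
  fail(4) 'eceb': from fail(3)=1 chase 'b': 1→0 ⇒ 6;  out=∅∪out(6)={1}
  fail(10) 'adde': from fail(9)=12 chase 'e': 12 ⇒ 13;  out={2}∪out(13)={2,3}
  fail(5) 'ecebb': from fail(4)=6 chase 'b': 6→0 ⇒ 6;  out={0}∪out(6)={0,1}

Run:
pos 0 'c': at 0
pos 1 'b': at 6  → match P1@[1:1]
pos 2 'e': at 1 (fail-walked)
pos 3 'e': at 1 (fail-walked)
pos 4 'b': at 6 (fail-walked)  → match P1@[4:4]
pos 5 'a': at 7 (fail-walked)
pos 6 'd': at 8
pos 7 'd': at 9
pos 8 'e': at 10  → match P2@[5:8],P3@[6:8]
pos 9 'b': at 6 (fail-walked)  → match P1@[9:9]
pos 10 'e': at 1 (fail-walked)
pos 11 'a': at 7 (fail-walked)
pos 12 'a': at 7 (fail-walked)
pos 13 'b': at 6 (fail-walked)  → match P1@[13:13]
pos 14 'e': at 1 (fail-walked)
pos 15 'c': at 2
pos 16 'e': at 3
pos 17 'b': at 4  → match P1@[17:17]
pos 18 'b': at 5  → match P0@[14:18],P1@[18:18]
pos 19 'a': at 7 (fail-walked)
pos 20 'd': at 8
pos 21 'd': at 9
pos 22 'e': at 10  → match P2@[19:22],P3@[20:22]
pos 23 'a': at 7 (fail-walked)
pos 24 'd': at 8
pos 25 'd': at 9
pos 26 'e': at 10  → match P2@[23:26],P3@[24:26]
pos 27 'd': at 11 (fail-walked)
pos 28 'd': at 12
pos 29 'd': at 12 (fail-walked)
pos 30 'e': at 13  → match P3@[28:30]
pos 31 'a': at 7 (fail-walked)
pos 32 'd': at 8
pos 33 'd': at 9
pos 34 'e': at 10  → match P2@[31:34],P3@[32:34]
pos 35 'a': at 7 (fail-walked)
pos 36 'd': at 8
pos 37 'd': at 9
pos 38 'e': at 10  → match P2@[35:38],P3@[36:38]
pos 39 'a': at 7 (fail-walked)
pos 40 'b': at 6 (fail-walked)  → match P1@[40:40]
pos 41 'a': at 7 (fail-walked)
pos 42 'd': at 8
pos 43 'd': at 9
pos 44 'e': at 10  → match P2@[41:44],P3@[42:44]
pos 45 'd': at 11 (fail-walked)
pos 46 'c': at 0 (fail-walked)
pos 47 'b': at 6  → match P1@[47:47]
pos 48 'c': at 0 (fail-walked)
pos 49 'e': at 1
pos 50 'e': at 1 (fail-walked)
pos 51 'e': at 1 (fail-walked)
pos 52 'd': at 11 (fail-walked)
pos 53 'd': at 12
pos 54 'e': at 13  → match P3@[52:54]
pos 55 'e': at 1 (fail-walked)
pos 56 'b': at 6 (fail-walked)  → match P1@[56:56]
pos 57 'd': at 11 (fail-walked)
pos 58 'd': at 12
pos 59 'd': at 12 (fail-walked)
pos 60 'd': at 12 (fail-walked)
pos 61 'e': at 13  → match P3@[59:61]
pos 62 'd': at 11 (fail-walked)
pos 63 'a': at 7 (fail-walked)
pos 64 'd': at 8

Matches: [[1,1],[4,1],[8,2],[8,3],[9,1],[13,1],[17,1],[18,0],[18,1],[22,2],[22,3],[26,2],[26,3],[30,3],[34,2],[34,3],[38,2],[38,3],[40,1],[44,2],[44,3],[47,1],[54,3],[56,1],[61,3]]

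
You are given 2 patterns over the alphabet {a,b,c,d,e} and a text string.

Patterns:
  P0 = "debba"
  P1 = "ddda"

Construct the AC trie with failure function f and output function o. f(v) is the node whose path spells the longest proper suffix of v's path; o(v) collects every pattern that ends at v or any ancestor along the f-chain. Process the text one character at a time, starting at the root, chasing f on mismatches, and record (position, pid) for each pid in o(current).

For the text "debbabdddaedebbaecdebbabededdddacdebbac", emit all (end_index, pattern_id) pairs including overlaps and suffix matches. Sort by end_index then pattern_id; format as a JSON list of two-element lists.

Construct AC machine:
Trie nodes:
  n0 'ε': d→1
  n1 'd': d→6 e→2
  n2 'de': b→3
  n3 'deb': b→4
  n4 'debb': a→5
  n5 'debba': ·  [P0 ends]
  n6 'dd': d→7
  n7 'ddd': a→8
  n8 'ddda': ·  [P1 ends]

BFS fail/out derivation:
  fail(1) 'd': from fail(0)=0 chase 'd': 0 ⇒ 0;  out=∅∪out(0)=∅
  fail(2) 'de': from fail(1)=0 chase 'e': 0 ⇒ 0;  out=∅∪out(0)=∅
  fail(6) 'dd': from fail(1)=0 chase 'd': 0 ⇒ 1;  out=∅∪out(1)=∅
  fail(3) 'deb': from fail(2)=0 chase 'b': 0 ⇒ 0;  out=∅∪out(0)=∅
  fail(7) 'ddd': from fail(6)=1 chase 'd': 1 ⇒ 6;  out=∅∪out(6)=∅
  fail(4) 'debb': from fail(3)=0 chase 'b': 0 ⇒ 0;  out=∅∪out(0)=∅
  fail(8) 'ddda': from fail(7)=6 chase 'a': 6→1→0 ⇒ 0;  out={1}∪out(0)={1}
  fail(5) 'debba': from fail(4)=0 chase 'a': 0 ⇒ 0;  out={0}∪out(0)={0}

Scan:
i=0 'd': node 0→1
i=1 'e': node 1→2
i=2 'b': node 2→3
i=3 'b': node 3→4
i=4 'a': node 4→5  ** P0@[0:4]
i=5 'b': node 5→0 (fail-walked)
i=6 'd': node 0→1
i=7 'd': node 1→6
i=8 'd': node 6→7
i=9 'a': node 7→8  ** P1@[6:9]
i=10 'e': node 8→0 (fail-walked)
i=11 'd': node 0→1
i=12 'e': node 1→2
i=13 'b': node 2→3
i=14 'b': node 3→4
i=15 'a': node 4→5  ** P0@[11:15]
i=16 'e': node 5→0 (fail-walked)
i=17 'c': node 0→0
i=18 'd': node 0→1
i=19 'e': node 1→2
i=20 'b': node 2→3
i=21 'b': node 3→4
i=22 'a': node 4→5  ** P0@[18:22]
i=23 'b': node 5→0 (fail-walked)
i=24 'e': node 0→0
i=25 'd': node 0→1
i=26 'e': node 1→2
i=27 'd': node 2→1 (fail-walked)
i=28 'd': node 1→6
i=29 'd': node 6→7
i=30 'd': node 7→7 (fail-walked)
i=31 'a': node 7→8  ** P1@[28:31]
i=32 'c': node 8→0 (fail-walked)
i=33 'd': node 0→1
i=34 'e': node 1→2
i=35 'b': node 2→3
i=36 'b': node 3→4
i=37 'a': node 4→5  ** P0@[33:37]
i=38 'c': node 5→0 (fail-walked)

Matches: [[4,0],[9,1],[15,0],[22,0],[31,1],[37,0]]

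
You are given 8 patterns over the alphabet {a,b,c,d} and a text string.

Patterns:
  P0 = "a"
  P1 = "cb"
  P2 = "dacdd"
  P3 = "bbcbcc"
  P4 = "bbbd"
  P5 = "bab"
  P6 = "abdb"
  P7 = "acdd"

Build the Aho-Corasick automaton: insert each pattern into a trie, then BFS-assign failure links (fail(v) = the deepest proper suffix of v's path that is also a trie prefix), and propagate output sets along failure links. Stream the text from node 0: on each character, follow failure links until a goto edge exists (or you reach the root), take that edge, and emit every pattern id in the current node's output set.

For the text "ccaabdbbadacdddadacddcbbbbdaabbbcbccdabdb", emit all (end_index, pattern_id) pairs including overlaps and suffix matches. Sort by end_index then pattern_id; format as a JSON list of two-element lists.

Build:
Trie nodes:
  n0 'ε': a→1 b→9 c→2 d→4
  n1 'a': b→19 c→22  [P0 ends]
  n2 'c': b→3
  n3 'cb': ·  [P1 ends]
  n4 'd': a→5
  n5 'da': c→6
  n6 'dac': d→7
  n7 'dacd': d→8
  n8 'dacdd': ·  [P2 ends]
  n9 'b': a→17 b→10
  n10 'bb': b→15 c→11
  n11 'bbc': b→12
  n12 'bbcb': c→13
  n13 'bbcbc': c→14
  n14 'bbcbcc': ·  [P3 ends]
  n15 'bbb': d→16
  n16 'bbbd': ·  [P4 ends]
  n17 'ba': b→18
  n18 'bab': ·  [P5 ends]
  n19 'ab': d→20
  n20 'abd': b→21
  n21 'abdb': ·  [P6 ends]
  n22 'ac': d→23
  n23 'acd': d→24
  n24 'acdd': ·  [P7 ends]

Failure links (BFS by depth):
  fail(1) 'a': from fail(0)=0 chase 'a': 0 ⇒ 0;  out={0}∪out(0)={0}
  fail(2) 'c': from fail(0)=0 chase 'c': 0 ⇒ 0;  out=∅∪out(0)=∅
  fail(4) 'd': from fail(0)=0 chase 'd': 0 ⇒ 0;  out=∅∪out(0)=∅
  fail(9) 'b': from fail(0)=0 chase 'b': 0 ⇒ 0;  out=∅∪out(0)=∅
  fail(3) 'cb': from fail(2)=0 chase 'b': 0 ⇒ 9;  out={1}∪out(9)={1}
  fail(5) 'da': from fail(4)=0 chase 'a': 0 ⇒ 1;  out=∅∪out(1)={0}
  fail(10) 'bb': from fail(9)=0 chase 'b': 0 ⇒ 9;  out=∅∪out(9)=∅
  fail(17) 'ba': from fail(9)=0 chase 'a': 0 ⇒ 1;  out=∅∪out(1)={0}
  fail(19) 'ab': from fail(1)=0 chase 'b': 0 ⇒ 9;  out=∅∪out(9)=∅
  fail(22) 'ac': from fail(1)=0 chase 'c': 0 ⇒ 2;  out=∅∪out(2)=∅
  fail(6) 'dac': from fail(5)=1 chase 'c': 1 ⇒ 22;  out=∅∪out(22)=∅
  fail(11) 'bbc': from fail(10)=9 chase 'c': 9→0 ⇒ 2;  out=∅∪out(2)=∅
  fail(15) 'bbb': from fail(10)=9 chase 'b': 9 ⇒ 10;  out=∅∪out(10)=∅
  fail(18) 'bab': from fail(17)=1 chase 'b': 1 ⇒ 19;  out={5}∪out(19)={5}
  fail(20) 'abd': from fail(19)=9 chase 'd': 9→0 ⇒ 4;  out=∅∪out(4)=∅
  fail(23) 'acd': from fail(22)=2 chase 'd': 2→0 ⇒ 4;  out=∅∪out(4)=∅
  fail(7) 'dacd': from fail(6)=22 chase 'd': 22 ⇒ 23;  out=∅∪out(23)=∅
  fail(12) 'bbcb': from fail(11)=2 chase 'b': 2 ⇒ 3;  out=∅∪out(3)={1}
  fail(16) 'bbbd': from fail(15)=10 chase 'd': 10→9→0 ⇒ 4;  out={4}∪out(4)={4}
  fail(21) 'abdb': from fail(20)=4 chase 'b': 4→0 ⇒ 9;  out={6}∪out(9)={6}
  fail(24) 'acdd': from fail(23)=4 chase 'd': 4→0 ⇒ 4;  out={7}∪out(4)={7}
  fail(8) 'dacdd': from fail(7)=23 chase 'd': 23 ⇒ 24;  out={2}∪out(24)={2,7}
  fail(13) 'bbcbc': from fail(12)=3 chase 'c': 3→9→0 ⇒ 2;  out=∅∪out(2)=∅
  fail(14) 'bbcbcc': from fail(13)=2 chase 'c': 2→0 ⇒ 2;  out={3}∪out(2)={3}

Scan:
i=0 'c': node 0→2
i=1 'c': node 2→2 ·f
i=2 'a': node 2→1 ·f  → match P0@[2:2]
i=3 'a': node 1→1 ·f  → match P0@[3:3]
i=4 'b': node 1→19
i=5 'd': node 19→20
i=6 'b': node 20→21  → match P6@[3:6]
i=7 'b': node 21→10 ·f
i=8 'a': node 10→17 ·f  → match P0@[8:8]
i=9 'd': node 17→4 ·f
i=10 'a': node 4→5  → match P0@[10:10]
i=11 'c': node 5→6
i=12 'd': node 6→7
i=13 'd': node 7→8  → match P2@[9:13],P7@[10:13]
i=14 'd': node 8→4 ·f
i=15 'a': node 4→5  → match P0@[15:15]
i=16 'd': node 5→4 ·f
i=17 'a': node 4→5  → match P0@[17:17]
i=18 'c': node 5→6
i=19 'd': node 6→7
i=20 'd': node 7→8  → match P2@[16:20],P7@[17:20]
i=21 'c': node 8→2 ·f
i=22 'b': node 2→3  → match P1@[21:22]
i=23 'b': node 3→10 ·f
i=24 'b': node 10→15
i=25 'b': node 15→15 ·f
i=26 'd': node 15→16  → match P4@[23:26]
i=27 'a': node 16→5 ·f  → match P0@[27:27]
i=28 'a': node 5→1 ·f  → match P0@[28:28]
i=29 'b': node 1→19
i=30 'b': node 19→10 ·f
i=31 'b': node 10→15
i=32 'c': node 15→11 ·f
i=33 'b': node 11→12  → match P1@[32:33]
i=34 'c': node 12→13
i=35 'c': node 13→14  → match P3@[30:35]
i=36 'd': node 14→4 ·f
i=37 'a': node 4→5  → match P0@[37:37]
i=38 'b': node 5→19 ·f
i=39 'd': node 19→20
i=40 'b': node 20→21  → match P6@[37:40]

Result: [[2,0],[3,0],[6,6],[8,0],[10,0],[13,2],[13,7],[15,0],[17,0],[20,2],[20,7],[22,1],[26,4],[27,0],[28,0],[33,1],[35,3],[37,0],[40,6]]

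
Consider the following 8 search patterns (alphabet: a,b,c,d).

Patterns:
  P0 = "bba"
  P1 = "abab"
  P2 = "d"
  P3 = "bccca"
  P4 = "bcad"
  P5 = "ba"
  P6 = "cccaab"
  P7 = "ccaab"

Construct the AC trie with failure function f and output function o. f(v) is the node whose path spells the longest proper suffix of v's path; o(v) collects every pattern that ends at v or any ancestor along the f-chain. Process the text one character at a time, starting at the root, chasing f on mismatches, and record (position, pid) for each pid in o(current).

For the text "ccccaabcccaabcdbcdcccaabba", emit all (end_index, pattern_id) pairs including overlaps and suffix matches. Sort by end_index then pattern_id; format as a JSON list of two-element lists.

Build automaton:
Trie nodes:
  n0 'ε': a→4 b→1 c→16 d→8
  n1 'b': a→15 b→2 c→9
  n2 'bb': a→3
  n3 'bba': ·  ←P0
  n4 'a': b→5
  n5 'ab': a→6
  n6 'aba': b→7
  n7 'abab': ·  ←P1
  n8 'd': ·  ←P2
  n9 'bc': a→13 c→10
  n10 'bcc': c→11
  n11 'bccc': a→12
  n12 'bccca': ·  ←P3
  n13 'bca': d→14
  n14 'bcad': ·  ←P4
  n15 'ba': ·  ←P5
  n16 'c': c→17
  n17 'cc': a→22 c→18
  n18 'ccc': a→19
  n19 'ccca': a→20
  n20 'cccaa': b→21
  n21 'cccaab': ·  ←P6
  n22 'cca': a→23
  n23 'ccaa': b→24
  n24 'ccaab': ·  ←P7

BFS fail/out derivation:
  n1('b'): parent n0 fail=0; on 'b' 0 → fail=0;  out ∅∪∅=∅
  n4('a'): parent n0 fail=0; on 'a' 0 → fail=0;  out ∅∪∅=∅
  n8('d'): parent n0 fail=0; on 'd' 0 → fail=0;  out {2}∪∅={2}
  n16('c'): parent n0 fail=0; on 'c' 0 → fail=0;  out ∅∪∅=∅
  n2('bb'): parent n1 fail=0; on 'b' 0 → fail=1;  out ∅∪∅=∅
  n5('ab'): parent n4 fail=0; on 'b' 0 → fail=1;  out ∅∪∅=∅
  n9('bc'): parent n1 fail=0; on 'c' 0 → fail=16;  out ∅∪∅=∅
  n15('ba'): parent n1 fail=0; on 'a' 0 → fail=4;  out {5}∪∅={5}
  n17('cc'): parent n16 fail=0; on 'c' 0 → fail=16;  out ∅∪∅=∅
  n3('bba'): parent n2 fail=1; on 'a' 1 → fail=15;  out {0}∪{5}={0,5}
  n6('aba'): parent n5 fail=1; on 'a' 1 → fail=15;  out ∅∪{5}={5}
  n10('bcc'): parent n9 fail=16; on 'c' 16 → fail=17;  out ∅∪∅=∅
  n13('bca'): parent n9 fail=16; on 'a' 16→0 → fail=4;  out ∅∪∅=∅
  n18('ccc'): parent n17 fail=16; on 'c' 16 → fail=17;  out ∅∪∅=∅
  n22('cca'): parent n17 fail=16; on 'a' 16→0 → fail=4;  out ∅∪∅=∅
  n7('abab'): parent n6 fail=15; on 'b' 15→4 → fail=5;  out {1}∪∅={1}
  n11('bccc'): parent n10 fail=17; on 'c' 17 → fail=18;  out ∅∪∅=∅
  n14('bcad'): parent n13 fail=4; on 'd' 4→0 → fail=8;  out {4}∪{2}={2,4}
  n19('ccca'): parent n18 fail=17; on 'a' 17 → fail=22;  out ∅∪∅=∅
  n23('ccaa'): parent n22 fail=4; on 'a' 4→0 → fail=4;  out ∅∪∅=∅
  n12('bccca'): parent n11 fail=18; on 'a' 18 → fail=19;  out {3}∪∅={3}
  n20('cccaa'): parent n19 fail=22; on 'a' 22 → fail=23;  out ∅∪∅=∅
  n24('ccaab'): parent n23 fail=4; on 'b' 4 → fail=5;  out {7}∪∅={7}
  n21('cccaab'): parent n20 fail=23; on 'b' 23 → fail=24;  out {6}∪{7}={6,7}

Run:
[0] read 'c'  n0⇒n16
[1] read 'c'  n16⇒n17
[2] read 'c'  n17⇒n18
[3] read 'c'  n18⇒n18 (fail-walked)
[4] read 'a'  n18⇒n19
[5] read 'a'  n19⇒n20
[6] read 'b'  n20⇒n21  ** P6@[1:6],P7@[2:6]
[7] read 'c'  n21⇒n9 (fail-walked)
[8] read 'c'  n9⇒n10
[9] read 'c'  n10⇒n11
[10] read 'a'  n11⇒n12  ** P3@[6:10]
[11] read 'a'  n12⇒n20 (fail-walked)
[12] read 'b'  n20⇒n21  ** P6@[7:12],P7@[8:12]
[13] read 'c'  n21⇒n9 (fail-walked)
[14] read 'd'  n9⇒n8 (fail-walked)  ** P2@[14:14]
[15] read 'b'  n8⇒n1 (fail-walked)
[16] read 'c'  n1⇒n9
[17] read 'd'  n9⇒n8 (fail-walked)  ** P2@[17:17]
[18] read 'c'  n8⇒n16 (fail-walked)
[19] read 'c'  n16⇒n17
[20] read 'c'  n17⇒n18
[21] read 'a'  n18⇒n19
[22] read 'a'  n19⇒n20
[23] read 'b'  n20⇒n21  ** P6@[18:23],P7@[19:23]
[24] read 'b'  n21⇒n2 (fail-walked)
[25] read 'a'  n2⇒n3  ** P0@[23:25],P5@[24:25]

Result: [[6,6],[6,7],[10,3],[12,6],[12,7],[14,2],[17,2],[23,6],[23,7],[25,0],[25,5]]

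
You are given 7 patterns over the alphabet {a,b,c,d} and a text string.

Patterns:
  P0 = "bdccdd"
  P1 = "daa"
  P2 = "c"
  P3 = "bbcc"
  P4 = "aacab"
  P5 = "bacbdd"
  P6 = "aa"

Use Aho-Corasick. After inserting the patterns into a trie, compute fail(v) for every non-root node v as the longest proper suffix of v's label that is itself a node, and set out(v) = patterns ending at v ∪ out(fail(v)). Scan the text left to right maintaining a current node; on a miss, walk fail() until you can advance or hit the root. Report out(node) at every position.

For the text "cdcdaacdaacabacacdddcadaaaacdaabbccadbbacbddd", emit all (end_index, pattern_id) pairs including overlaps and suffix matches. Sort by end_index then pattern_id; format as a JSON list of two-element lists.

Build automaton:
Trie nodes:
  n0 'ε': a→14 b→1 c→10 d→7
  n1 'b': a→19 b→11 d→2
  n2 'bd': c→3
  n3 'bdc': c→4
  n4 'bdcc': d→5
  n5 'bdccd': d→6
  n6 'bdccdd': ·  ←P0
  n7 'd': a→8
  n8 'da': a→9
  n9 'daa': ·  ←P1
  n10 'c': ·  ←P2
  n11 'bb': c→12
  n12 'bbc': c→13
  n13 'bbcc': ·  ←P3
  n14 'a': a→15
  n15 'aa': c→16  ←P6
  n16 'aac': a→17
  n17 'aaca': b→18
  n18 'aacab': ·  ←P4
  n19 'ba': c→20
  n20 'bac': b→21
  n21 'bacb': d→22
  n22 'bacbd': d→23
  n23 'bacbdd': ·  ←P5

Failure links (BFS by depth):
  fail(1) 'b': from fail(0)=0 chase 'b': 0 ⇒ 0;  out=∅∪out(0)=∅
  fail(7) 'd': from fail(0)=0 chase 'd': 0 ⇒ 0;  out=∅∪out(0)=∅
  fail(10) 'c': from fail(0)=0 chase 'c': 0 ⇒ 0;  out={2}∪out(0)={2}
  fail(14) 'a': from fail(0)=0 chase 'a': 0 ⇒ 0;  out=∅∪out(0)=∅
  fail(2) 'bd': from fail(1)=0 chase 'd': 0 ⇒ 7;  out=∅∪out(7)=∅
  fail(8) 'da': from fail(7)=0 chase 'a': 0 ⇒ 14;  out=∅∪out(14)=∅
  fail(11) 'bb': from fail(1)=0 chase 'b': 0 ⇒ 1;  out=∅∪out(1)=∅
  fail(15) 'aa': from fail(14)=0 chase 'a': 0 ⇒ 14;  out={6}∪out(14)={6}
  fail(19) 'ba': from fail(1)=0 chase 'a': 0 ⇒ 14;  out=∅∪out(14)=∅
  fail(3) 'bdc': from fail(2)=7 chase 'c': 7→0 ⇒ 10;  out=∅∪out(10)={2}
  fail(9) 'daa': from fail(8)=14 chase 'a': 14 ⇒ 15;  out={1}∪out(15)={1,6}
  fail(12) 'bbc': from fail(11)=1 chase 'c': 1→0 ⇒ 10;  out=∅∪out(10)={2}
  fail(16) 'aac': from fail(15)=14 chase 'c': 14→0 ⇒ 10;  out=∅∪out(10)={2}
  fail(20) 'bac': from fail(19)=14 chase 'c': 14→0 ⇒ 10;  out=∅∪out(10)={2}
  fail(4) 'bdcc': from fail(3)=10 chase 'c': 10→0 ⇒ 10;  out=∅∪out(10)={2}
  fail(13) 'bbcc': from fail(12)=10 chase 'c': 10→0 ⇒ 10;  out={3}∪out(10)={2,3}
  fail(17) 'aaca': from fail(16)=10 chase 'a': 10→0 ⇒ 14;  out=∅∪out(14)=∅
  fail(21) 'bacb': from fail(20)=10 chase 'b': 10→0 ⇒ 1;  out=∅∪out(1)=∅
  fail(5) 'bdccd': from fail(4)=10 chase 'd': 10→0 ⇒ 7;  out=∅∪out(7)=∅
  fail(18) 'aacab': from fail(17)=14 chase 'b': 14→0 ⇒ 1;  out={4}∪out(1)={4}
  fail(22) 'bacbd': from fail(21)=1 chase 'd': 1 ⇒ 2;  out=∅∪out(2)=∅
  fail(6) 'bdccdd': from fail(5)=7 chase 'd': 7→0 ⇒ 7;  out={0}∪out(7)={0}
  fail(23) 'bacbdd': from fail(22)=2 chase 'd': 2→7→0 ⇒ 7;  out={5}∪out(7)={5}

Scan:
i=0 'c': node 0→10  ** P2@[0:0]
i=1 'd': node 10→7 (fail-walked)
i=2 'c': node 7→10 (fail-walked)  ** P2@[2:2]
i=3 'd': node 10→7 (fail-walked)
i=4 'a': node 7→8
i=5 'a': node 8→9  ** P1@[3:5],P6@[4:5]
i=6 'c': node 9→16 (fail-walked)  ** P2@[6:6]
i=7 'd': node 16→7 (fail-walked)
i=8 'a': node 7→8
i=9 'a': node 8→9  ** P1@[7:9],P6@[8:9]
i=10 'c': node 9→16 (fail-walked)  ** P2@[10:10]
i=11 'a': node 16→17
i=12 'b': node 17→18  ** P4@[8:12]
i=13 'a': node 18→19 (fail-walked)
i=14 'c': node 19→20  ** P2@[14:14]
i=15 'a': node 20→14 (fail-walked)
i=16 'c': node 14→10 (fail-walked)  ** P2@[16:16]
i=17 'd': node 10→7 (fail-walked)
i=18 'd': node 7→7 (fail-walked)
i=19 'd': node 7→7 (fail-walked)
i=20 'c': node 7→10 (fail-walked)  ** P2@[20:20]
i=21 'a': node 10→14 (fail-walked)
i=22 'd': node 14→7 (fail-walked)
i=23 'a': node 7→8
i=24 'a': node 8→9  ** P1@[22:24],P6@[23:24]
i=25 'a': node 9→15 (fail-walked)  ** P6@[24:25]
i=26 'a': node 15→15 (fail-walked)  ** P6@[25:26]
i=27 'c': node 15→16  ** P2@[27:27]
i=28 'd': node 16→7 (fail-walked)
i=29 'a': node 7→8
i=30 'a': node 8→9  ** P1@[28:30],P6@[29:30]
i=31 'b': node 9→1 (fail-walked)
i=32 'b': node 1→11
i=33 'c': node 11→12  ** P2@[33:33]
i=34 'c': node 12→13  ** P2@[34:34],P3@[31:34]
i=35 'a': node 13→14 (fail-walked)
i=36 'd': node 14→7 (fail-walked)
i=37 'b': node 7→1 (fail-walked)
i=38 'b': node 1→11
i=39 'a': node 11→19 (fail-walked)
i=40 'c': node 19→20  ** P2@[40:40]
i=41 'b': node 20→21
i=42 'd': node 21→22
i=43 'd': node 22→23  ** P5@[38:43]
i=44 'd': node 23→7 (fail-walked)

All matches (sorted): [[0,2],[2,2],[5,1],[5,6],[6,2],[9,1],[9,6],[10,2],[12,4],[14,2],[16,2],[20,2],[24,1],[24,6],[25,6],[26,6],[27,2],[30,1],[30,6],[33,2],[34,2],[34,3],[40,2],[43,5]]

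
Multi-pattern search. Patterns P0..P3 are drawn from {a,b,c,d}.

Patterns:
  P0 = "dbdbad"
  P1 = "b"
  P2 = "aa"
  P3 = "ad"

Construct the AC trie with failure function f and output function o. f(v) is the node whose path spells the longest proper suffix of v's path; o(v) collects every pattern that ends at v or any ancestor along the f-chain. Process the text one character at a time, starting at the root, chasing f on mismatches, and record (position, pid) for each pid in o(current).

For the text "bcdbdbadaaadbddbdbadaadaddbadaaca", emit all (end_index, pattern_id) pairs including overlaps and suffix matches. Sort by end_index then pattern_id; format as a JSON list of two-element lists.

Build automaton:
Trie (insert patterns):
  0='ε' goto a→8 b→7 d→1
  1='d' goto b→2
  2='db' goto d→3
  3='dbd' goto b→4
  4='dbdb' goto a→5
  5='dbdba' goto d→6
  6='dbdbad' goto ·  [P0 ends]
  7='b' goto ·  [P1 ends]
  8='a' goto a→9 d→10
  9='aa' goto ·  [P2 ends]
  10='ad' goto ·  [P3 ends]

BFS fail/out derivation:
  fail(1) 'd': from fail(0)=0 chase 'd': 0 ⇒ 0;  out=∅∪out(0)=∅
  fail(7) 'b': from fail(0)=0 chase 'b': 0 ⇒ 0;  out={1}∪out(0)={1}
  fail(8) 'a': from fail(0)=0 chase 'a': 0 ⇒ 0;  out=∅∪out(0)=∅
  fail(2) 'db': from fail(1)=0 chase 'b': 0 ⇒ 7;  out=∅∪out(7)={1}
  fail(9) 'aa': from fail(8)=0 chase 'a': 0 ⇒ 8;  out={2}∪out(8)={2}
  fail(10) 'ad': from fail(8)=0 chase 'd': 0 ⇒ 1;  out={3}∪out(1)={3}
  fail(3) 'dbd': from fail(2)=7 chase 'd': 7→0 ⇒ 1;  out=∅∪out(1)=∅
  fail(4) 'dbdb': from fail(3)=1 chase 'b': 1 ⇒ 2;  out=∅∪out(2)={1}
  fail(5) 'dbdba': from fail(4)=2 chase 'a': 2→7→0 ⇒ 8;  out=∅∪out(8)=∅
  fail(6) 'dbdbad': from fail(5)=8 chase 'd': 8 ⇒ 10;  out={0}∪out(10)={0,3}

Scan:
i=0 'b': node 0→7  → match P1@[0:0]
i=1 'c': node 7→0 (via fail)
i=2 'd': node 0→1
i=3 'b': node 1→2  → match P1@[3:3]
i=4 'd': node 2→3
i=5 'b': node 3→4  → match P1@[5:5]
i=6 'a': node 4→5
i=7 'd': node 5→6  → match P0@[2:7],P3@[6:7]
i=8 'a': node 6→8 (via fail)
i=9 'a': node 8→9  → match P2@[8:9]
i=10 'a': node 9→9 (via fail)  → match P2@[9:10]
i=11 'd': node 9→10 (via fail)  → match P3@[10:11]
i=12 'b': node 10→2 (via fail)  → match P1@[12:12]
i=13 'd': node 2→3
i=14 'd': node 3→1 (via fail)
i=15 'b': node 1→2  → match P1@[15:15]
i=16 'd': node 2→3
i=17 'b': node 3→4  → match P1@[17:17]
i=18 'a': node 4→5
i=19 'd': node 5→6  → match P0@[14:19],P3@[18:19]
i=20 'a': node 6→8 (via fail)
i=21 'a': node 8→9  → match P2@[20:21]
i=22 'd': node 9→10 (via fail)  → match P3@[21:22]
i=23 'a': node 10→8 (via fail)
i=24 'd': node 8→10  → match P3@[23:24]
i=25 'd': node 10→1 (via fail)
i=26 'b': node 1→2  → match P1@[26:26]
i=27 'a': node 2→8 (via fail)
i=28 'd': node 8→10  → match P3@[27:28]
i=29 'a': node 10→8 (via fail)
i=30 'a': node 8→9  → match P2@[29:30]
i=31 'c': node 9→0 (via fail)
i=32 'a': node 0→8

Result: [[0,1],[3,1],[5,1],[7,0],[7,3],[9,2],[10,2],[11,3],[12,1],[15,1],[17,1],[19,0],[19,3],[21,2],[22,3],[24,3],[26,1],[28,3],[30,2]]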